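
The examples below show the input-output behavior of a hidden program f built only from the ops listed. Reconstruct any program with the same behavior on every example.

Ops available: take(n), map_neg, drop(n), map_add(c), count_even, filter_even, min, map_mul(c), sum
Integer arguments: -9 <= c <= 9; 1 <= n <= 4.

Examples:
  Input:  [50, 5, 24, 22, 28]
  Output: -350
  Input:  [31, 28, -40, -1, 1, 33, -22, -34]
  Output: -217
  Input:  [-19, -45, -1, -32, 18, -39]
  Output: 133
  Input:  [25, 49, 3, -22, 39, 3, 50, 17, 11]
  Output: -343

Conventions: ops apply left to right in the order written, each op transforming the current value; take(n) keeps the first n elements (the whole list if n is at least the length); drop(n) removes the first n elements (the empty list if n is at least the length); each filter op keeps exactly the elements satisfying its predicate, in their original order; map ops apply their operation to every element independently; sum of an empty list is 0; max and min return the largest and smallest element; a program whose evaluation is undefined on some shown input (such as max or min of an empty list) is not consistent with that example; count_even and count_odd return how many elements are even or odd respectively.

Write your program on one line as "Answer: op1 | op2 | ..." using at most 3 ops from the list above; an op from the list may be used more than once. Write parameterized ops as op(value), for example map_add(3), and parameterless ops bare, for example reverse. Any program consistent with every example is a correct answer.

map_mul(-7) | take(2) | min

Check, running the answer program on each example:
  [50, 5, 24, 22, 28] -> [-350, -35, -168, -154, -196] -> [-350, -35] -> -350
  [31, 28, -40, -1, 1, 33, -22, -34] -> [-217, -196, 280, 7, -7, -231, 154, 238] -> [-217, -196] -> -217
  [-19, -45, -1, -32, 18, -39] -> [133, 315, 7, 224, -126, 273] -> [133, 315] -> 133
  [25, 49, 3, -22, 39, 3, 50, 17, 11] -> [-175, -343, -21, 154, -273, -21, -350, -119, -77] -> [-175, -343] -> -343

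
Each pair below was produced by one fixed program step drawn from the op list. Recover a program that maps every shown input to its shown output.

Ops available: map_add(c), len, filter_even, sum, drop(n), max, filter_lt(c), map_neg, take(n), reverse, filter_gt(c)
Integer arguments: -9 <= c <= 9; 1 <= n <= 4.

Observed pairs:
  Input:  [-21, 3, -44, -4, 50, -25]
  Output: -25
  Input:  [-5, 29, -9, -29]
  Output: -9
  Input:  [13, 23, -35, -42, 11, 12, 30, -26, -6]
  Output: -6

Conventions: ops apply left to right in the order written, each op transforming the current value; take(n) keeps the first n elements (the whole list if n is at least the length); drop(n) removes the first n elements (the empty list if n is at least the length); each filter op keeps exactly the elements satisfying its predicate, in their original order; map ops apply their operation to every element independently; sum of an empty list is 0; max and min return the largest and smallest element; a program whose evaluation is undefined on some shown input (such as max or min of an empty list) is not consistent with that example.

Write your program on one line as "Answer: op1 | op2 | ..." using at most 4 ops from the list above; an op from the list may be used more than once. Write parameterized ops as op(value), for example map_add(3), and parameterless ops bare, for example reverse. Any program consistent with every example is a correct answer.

drop(2) | filter_lt(-4) | max

Check, running the answer program on each example:
  [-21, 3, -44, -4, 50, -25] -> [-44, -4, 50, -25] -> [-44, -25] -> -25
  [-5, 29, -9, -29] -> [-9, -29] -> [-9, -29] -> -9
  [13, 23, -35, -42, 11, 12, 30, -26, -6] -> [-35, -42, 11, 12, 30, -26, -6] -> [-35, -42, -26, -6] -> -6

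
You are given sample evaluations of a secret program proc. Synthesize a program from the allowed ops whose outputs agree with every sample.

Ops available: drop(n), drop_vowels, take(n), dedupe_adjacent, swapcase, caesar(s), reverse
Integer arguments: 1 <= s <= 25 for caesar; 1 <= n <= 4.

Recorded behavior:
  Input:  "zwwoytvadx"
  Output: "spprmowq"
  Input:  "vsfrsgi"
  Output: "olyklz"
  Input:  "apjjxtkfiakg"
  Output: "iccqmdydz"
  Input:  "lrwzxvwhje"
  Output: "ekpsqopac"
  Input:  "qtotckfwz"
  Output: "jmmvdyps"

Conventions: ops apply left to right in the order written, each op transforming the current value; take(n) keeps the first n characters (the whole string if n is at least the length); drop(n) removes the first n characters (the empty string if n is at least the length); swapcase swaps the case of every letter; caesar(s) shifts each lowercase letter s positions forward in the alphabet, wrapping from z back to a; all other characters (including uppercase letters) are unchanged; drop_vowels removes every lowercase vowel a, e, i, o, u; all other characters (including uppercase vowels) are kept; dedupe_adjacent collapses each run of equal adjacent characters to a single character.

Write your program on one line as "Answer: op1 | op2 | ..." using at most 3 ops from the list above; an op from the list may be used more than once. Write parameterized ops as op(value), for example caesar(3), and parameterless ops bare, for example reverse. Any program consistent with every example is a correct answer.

drop_vowels | caesar(22) | caesar(23)

Check, running the answer program on each example:
  "zwwoytvadx" -> "zwwytvdx" -> "vssuprzt" -> "spprmowq"
  "vsfrsgi" -> "vsfrsg" -> "robnoc" -> "olyklz"
  "apjjxtkfiakg" -> "pjjxtkfkg" -> "lfftpgbgc" -> "iccqmdydz"
  "lrwzxvwhje" -> "lrwzxvwhj" -> "hnsvtrsdf" -> "ekpsqopac"
  "qtotckfwz" -> "qttckfwz" -> "mppygbsv" -> "jmmvdyps"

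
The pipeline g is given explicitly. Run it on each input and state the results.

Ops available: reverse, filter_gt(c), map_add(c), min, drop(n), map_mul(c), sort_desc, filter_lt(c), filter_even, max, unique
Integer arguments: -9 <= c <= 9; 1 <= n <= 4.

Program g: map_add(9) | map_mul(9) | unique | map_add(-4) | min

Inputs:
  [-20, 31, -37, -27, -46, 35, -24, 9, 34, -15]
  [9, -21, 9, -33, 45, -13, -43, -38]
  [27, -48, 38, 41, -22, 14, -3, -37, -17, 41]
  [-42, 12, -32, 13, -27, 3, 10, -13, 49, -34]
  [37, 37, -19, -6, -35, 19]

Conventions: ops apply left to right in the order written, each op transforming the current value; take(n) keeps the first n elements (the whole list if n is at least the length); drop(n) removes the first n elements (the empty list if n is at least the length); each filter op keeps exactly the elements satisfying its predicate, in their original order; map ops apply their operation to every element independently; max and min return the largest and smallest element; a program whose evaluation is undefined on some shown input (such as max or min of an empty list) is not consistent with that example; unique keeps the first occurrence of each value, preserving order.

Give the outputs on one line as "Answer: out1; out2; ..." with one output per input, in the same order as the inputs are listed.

-337; -310; -355; -301; -238

Execution, op by op:
  [-20, 31, -37, -27, -46, 35, -24, 9, 34, -15] -> [-11, 40, -28, -18, -37, 44, -15, 18, 43, -6] -> [-99, 360, -252, -162, -333, 396, -135, 162, 387, -54] -> [-99, 360, -252, -162, -333, 396, -135, 162, 387, -54] -> [-103, 356, -256, -166, -337, 392, -139, 158, 383, -58] -> -337
  [9, -21, 9, -33, 45, -13, -43, -38] -> [18, -12, 18, -24, 54, -4, -34, -29] -> [162, -108, 162, -216, 486, -36, -306, -261] -> [162, -108, -216, 486, -36, -306, -261] -> [158, -112, -220, 482, -40, -310, -265] -> -310
  [27, -48, 38, 41, -22, 14, -3, -37, -17, 41] -> [36, -39, 47, 50, -13, 23, 6, -28, -8, 50] -> [324, -351, 423, 450, -117, 207, 54, -252, -72, 450] -> [324, -351, 423, 450, -117, 207, 54, -252, -72] -> [320, -355, 419, 446, -121, 203, 50, -256, -76] -> -355
  [-42, 12, -32, 13, -27, 3, 10, -13, 49, -34] -> [-33, 21, -23, 22, -18, 12, 19, -4, 58, -25] -> [-297, 189, -207, 198, -162, 108, 171, -36, 522, -225] -> [-297, 189, -207, 198, -162, 108, 171, -36, 522, -225] -> [-301, 185, -211, 194, -166, 104, 167, -40, 518, -229] -> -301
  [37, 37, -19, -6, -35, 19] -> [46, 46, -10, 3, -26, 28] -> [414, 414, -90, 27, -234, 252] -> [414, -90, 27, -234, 252] -> [410, -94, 23, -238, 248] -> -238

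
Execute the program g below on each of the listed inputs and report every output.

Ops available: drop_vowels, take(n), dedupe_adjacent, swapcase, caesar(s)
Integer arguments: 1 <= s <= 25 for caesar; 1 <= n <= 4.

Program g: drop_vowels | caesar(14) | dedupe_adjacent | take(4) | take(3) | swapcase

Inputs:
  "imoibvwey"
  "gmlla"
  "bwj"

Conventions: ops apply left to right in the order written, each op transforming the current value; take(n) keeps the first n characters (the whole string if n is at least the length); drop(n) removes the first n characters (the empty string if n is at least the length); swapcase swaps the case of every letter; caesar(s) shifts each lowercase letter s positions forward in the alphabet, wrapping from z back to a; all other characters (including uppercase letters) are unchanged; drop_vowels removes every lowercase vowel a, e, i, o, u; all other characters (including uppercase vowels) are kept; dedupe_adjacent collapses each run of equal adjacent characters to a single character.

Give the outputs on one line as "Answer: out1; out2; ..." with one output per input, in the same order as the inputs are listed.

"APJ"; "UAZ"; "PKX"

Execution, op by op:
  "imoibvwey" -> "mbvwy" -> "apjkm" -> "apjkm" -> "apjk" -> "apj" -> "APJ"
  "gmlla" -> "gmll" -> "uazz" -> "uaz" -> "uaz" -> "uaz" -> "UAZ"
  "bwj" -> "bwj" -> "pkx" -> "pkx" -> "pkx" -> "pkx" -> "PKX"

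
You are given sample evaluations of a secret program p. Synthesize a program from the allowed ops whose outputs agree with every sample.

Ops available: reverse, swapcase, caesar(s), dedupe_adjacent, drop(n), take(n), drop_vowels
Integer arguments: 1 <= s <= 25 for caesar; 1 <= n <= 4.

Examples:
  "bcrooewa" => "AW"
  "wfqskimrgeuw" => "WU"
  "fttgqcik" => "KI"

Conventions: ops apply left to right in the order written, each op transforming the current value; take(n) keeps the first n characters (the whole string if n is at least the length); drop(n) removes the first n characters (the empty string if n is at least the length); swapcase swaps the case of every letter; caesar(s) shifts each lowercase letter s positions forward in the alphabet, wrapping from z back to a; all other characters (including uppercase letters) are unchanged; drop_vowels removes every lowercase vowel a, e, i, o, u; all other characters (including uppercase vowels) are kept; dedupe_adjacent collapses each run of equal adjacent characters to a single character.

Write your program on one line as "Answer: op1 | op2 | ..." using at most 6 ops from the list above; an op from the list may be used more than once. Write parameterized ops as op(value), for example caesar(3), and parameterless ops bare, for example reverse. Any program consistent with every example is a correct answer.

drop(1) | swapcase | drop(3) | reverse | take(2)

Check, running the answer program on each example:
  "bcrooewa" -> "crooewa" -> "CROOEWA" -> "OEWA" -> "AWEO" -> "AW"
  "wfqskimrgeuw" -> "fqskimrgeuw" -> "FQSKIMRGEUW" -> "KIMRGEUW" -> "WUEGRMIK" -> "WU"
  "fttgqcik" -> "ttgqcik" -> "TTGQCIK" -> "QCIK" -> "KICQ" -> "KI"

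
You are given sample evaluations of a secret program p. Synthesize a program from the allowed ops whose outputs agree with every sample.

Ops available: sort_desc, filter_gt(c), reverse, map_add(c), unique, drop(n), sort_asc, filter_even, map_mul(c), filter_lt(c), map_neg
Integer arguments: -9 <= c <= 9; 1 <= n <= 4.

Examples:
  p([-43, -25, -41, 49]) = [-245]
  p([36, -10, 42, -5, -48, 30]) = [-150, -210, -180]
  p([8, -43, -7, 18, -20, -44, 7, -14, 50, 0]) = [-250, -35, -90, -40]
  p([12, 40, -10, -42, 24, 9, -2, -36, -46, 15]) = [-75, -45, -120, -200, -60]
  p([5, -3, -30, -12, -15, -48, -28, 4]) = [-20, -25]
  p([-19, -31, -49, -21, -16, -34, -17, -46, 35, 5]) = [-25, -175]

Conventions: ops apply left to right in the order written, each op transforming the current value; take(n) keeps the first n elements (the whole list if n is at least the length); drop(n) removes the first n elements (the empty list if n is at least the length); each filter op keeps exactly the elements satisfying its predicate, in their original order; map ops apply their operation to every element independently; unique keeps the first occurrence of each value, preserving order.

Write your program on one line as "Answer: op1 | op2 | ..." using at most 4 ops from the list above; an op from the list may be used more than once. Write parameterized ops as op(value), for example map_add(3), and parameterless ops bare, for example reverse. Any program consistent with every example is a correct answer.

filter_gt(-1) | reverse | map_mul(-5) | filter_lt(-8)

Check, running the answer program on each example:
  [-43, -25, -41, 49] -> [49] -> [49] -> [-245] -> [-245]
  [36, -10, 42, -5, -48, 30] -> [36, 42, 30] -> [30, 42, 36] -> [-150, -210, -180] -> [-150, -210, -180]
  [8, -43, -7, 18, -20, -44, 7, -14, 50, 0] -> [8, 18, 7, 50, 0] -> [0, 50, 7, 18, 8] -> [0, -250, -35, -90, -40] -> [-250, -35, -90, -40]
  [12, 40, -10, -42, 24, 9, -2, -36, -46, 15] -> [12, 40, 24, 9, 15] -> [15, 9, 24, 40, 12] -> [-75, -45, -120, -200, -60] -> [-75, -45, -120, -200, -60]
  [5, -3, -30, -12, -15, -48, -28, 4] -> [5, 4] -> [4, 5] -> [-20, -25] -> [-20, -25]
  [-19, -31, -49, -21, -16, -34, -17, -46, 35, 5] -> [35, 5] -> [5, 35] -> [-25, -175] -> [-25, -175]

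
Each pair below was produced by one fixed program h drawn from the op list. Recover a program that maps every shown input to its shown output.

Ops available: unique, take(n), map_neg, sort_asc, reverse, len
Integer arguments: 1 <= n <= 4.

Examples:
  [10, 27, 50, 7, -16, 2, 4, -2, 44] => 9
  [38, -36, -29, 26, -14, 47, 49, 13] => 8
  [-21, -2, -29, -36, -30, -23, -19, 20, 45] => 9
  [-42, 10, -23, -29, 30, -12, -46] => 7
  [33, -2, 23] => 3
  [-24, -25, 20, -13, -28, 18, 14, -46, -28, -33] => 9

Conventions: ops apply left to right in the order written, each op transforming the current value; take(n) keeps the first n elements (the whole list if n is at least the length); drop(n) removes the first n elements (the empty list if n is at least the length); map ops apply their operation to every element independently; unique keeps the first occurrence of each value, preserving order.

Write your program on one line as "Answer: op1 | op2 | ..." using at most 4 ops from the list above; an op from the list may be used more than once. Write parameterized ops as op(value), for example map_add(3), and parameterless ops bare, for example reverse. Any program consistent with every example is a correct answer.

map_neg | unique | len

Check, running the answer program on each example:
  [10, 27, 50, 7, -16, 2, 4, -2, 44] -> [-10, -27, -50, -7, 16, -2, -4, 2, -44] -> [-10, -27, -50, -7, 16, -2, -4, 2, -44] -> 9
  [38, -36, -29, 26, -14, 47, 49, 13] -> [-38, 36, 29, -26, 14, -47, -49, -13] -> [-38, 36, 29, -26, 14, -47, -49, -13] -> 8
  [-21, -2, -29, -36, -30, -23, -19, 20, 45] -> [21, 2, 29, 36, 30, 23, 19, -20, -45] -> [21, 2, 29, 36, 30, 23, 19, -20, -45] -> 9
  [-42, 10, -23, -29, 30, -12, -46] -> [42, -10, 23, 29, -30, 12, 46] -> [42, -10, 23, 29, -30, 12, 46] -> 7
  [33, -2, 23] -> [-33, 2, -23] -> [-33, 2, -23] -> 3
  [-24, -25, 20, -13, -28, 18, 14, -46, -28, -33] -> [24, 25, -20, 13, 28, -18, -14, 46, 28, 33] -> [24, 25, -20, 13, 28, -18, -14, 46, 33] -> 9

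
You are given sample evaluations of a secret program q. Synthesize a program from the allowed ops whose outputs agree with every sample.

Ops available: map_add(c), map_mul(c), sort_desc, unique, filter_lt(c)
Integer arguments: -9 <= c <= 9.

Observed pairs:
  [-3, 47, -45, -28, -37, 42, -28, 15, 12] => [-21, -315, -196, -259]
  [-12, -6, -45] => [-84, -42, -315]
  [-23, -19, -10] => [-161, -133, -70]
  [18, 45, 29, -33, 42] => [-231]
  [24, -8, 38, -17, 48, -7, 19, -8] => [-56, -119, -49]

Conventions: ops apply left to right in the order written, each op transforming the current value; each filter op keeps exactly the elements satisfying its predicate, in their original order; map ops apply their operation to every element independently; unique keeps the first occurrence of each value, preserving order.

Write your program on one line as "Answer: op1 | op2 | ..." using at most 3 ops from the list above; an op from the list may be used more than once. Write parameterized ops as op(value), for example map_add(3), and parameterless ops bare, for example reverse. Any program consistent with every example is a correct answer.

unique | map_mul(7) | filter_lt(-1)

Check, running the answer program on each example:
  [-3, 47, -45, -28, -37, 42, -28, 15, 12] -> [-3, 47, -45, -28, -37, 42, 15, 12] -> [-21, 329, -315, -196, -259, 294, 105, 84] -> [-21, -315, -196, -259]
  [-12, -6, -45] -> [-12, -6, -45] -> [-84, -42, -315] -> [-84, -42, -315]
  [-23, -19, -10] -> [-23, -19, -10] -> [-161, -133, -70] -> [-161, -133, -70]
  [18, 45, 29, -33, 42] -> [18, 45, 29, -33, 42] -> [126, 315, 203, -231, 294] -> [-231]
  [24, -8, 38, -17, 48, -7, 19, -8] -> [24, -8, 38, -17, 48, -7, 19] -> [168, -56, 266, -119, 336, -49, 133] -> [-56, -119, -49]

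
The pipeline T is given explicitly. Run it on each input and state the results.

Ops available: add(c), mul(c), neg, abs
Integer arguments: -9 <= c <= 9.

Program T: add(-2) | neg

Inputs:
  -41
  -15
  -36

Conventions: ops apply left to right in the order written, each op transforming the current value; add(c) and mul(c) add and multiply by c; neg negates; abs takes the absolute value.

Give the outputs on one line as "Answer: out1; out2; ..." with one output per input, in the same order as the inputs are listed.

Execution, op by op:
  -41 -> -43 -> 43
  -15 -> -17 -> 17
  -36 -> -38 -> 38

43; 17; 38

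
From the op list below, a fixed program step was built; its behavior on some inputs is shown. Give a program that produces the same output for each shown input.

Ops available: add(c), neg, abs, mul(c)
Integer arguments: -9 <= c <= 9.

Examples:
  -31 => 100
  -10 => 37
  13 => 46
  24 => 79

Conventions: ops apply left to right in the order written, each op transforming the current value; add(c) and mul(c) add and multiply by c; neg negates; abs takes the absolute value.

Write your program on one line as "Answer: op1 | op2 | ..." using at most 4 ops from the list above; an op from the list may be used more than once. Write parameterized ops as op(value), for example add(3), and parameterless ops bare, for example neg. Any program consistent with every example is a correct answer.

mul(-3) | abs | add(7)

Check, running the answer program on each example:
  -31 -> 93 -> 93 -> 100
  -10 -> 30 -> 30 -> 37
  13 -> -39 -> 39 -> 46
  24 -> -72 -> 72 -> 79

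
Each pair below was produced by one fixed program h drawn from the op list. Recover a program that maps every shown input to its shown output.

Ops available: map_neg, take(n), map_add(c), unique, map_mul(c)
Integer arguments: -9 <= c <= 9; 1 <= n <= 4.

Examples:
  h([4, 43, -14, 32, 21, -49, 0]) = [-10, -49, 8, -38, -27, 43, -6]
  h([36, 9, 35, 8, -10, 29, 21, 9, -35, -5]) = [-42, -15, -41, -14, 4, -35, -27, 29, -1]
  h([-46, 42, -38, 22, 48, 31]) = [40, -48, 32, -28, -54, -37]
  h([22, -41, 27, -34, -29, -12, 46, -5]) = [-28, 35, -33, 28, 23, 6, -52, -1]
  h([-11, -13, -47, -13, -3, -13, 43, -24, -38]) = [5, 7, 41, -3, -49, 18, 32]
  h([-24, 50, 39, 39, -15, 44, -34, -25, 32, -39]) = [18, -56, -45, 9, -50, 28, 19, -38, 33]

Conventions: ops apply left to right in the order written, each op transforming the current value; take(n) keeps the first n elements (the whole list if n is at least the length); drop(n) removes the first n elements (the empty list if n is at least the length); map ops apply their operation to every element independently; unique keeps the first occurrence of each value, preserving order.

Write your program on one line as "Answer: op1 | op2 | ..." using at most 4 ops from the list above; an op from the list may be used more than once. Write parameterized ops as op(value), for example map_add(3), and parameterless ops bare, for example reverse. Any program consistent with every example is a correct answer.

map_mul(-1) | unique | map_add(-6)

Check, running the answer program on each example:
  [4, 43, -14, 32, 21, -49, 0] -> [-4, -43, 14, -32, -21, 49, 0] -> [-4, -43, 14, -32, -21, 49, 0] -> [-10, -49, 8, -38, -27, 43, -6]
  [36, 9, 35, 8, -10, 29, 21, 9, -35, -5] -> [-36, -9, -35, -8, 10, -29, -21, -9, 35, 5] -> [-36, -9, -35, -8, 10, -29, -21, 35, 5] -> [-42, -15, -41, -14, 4, -35, -27, 29, -1]
  [-46, 42, -38, 22, 48, 31] -> [46, -42, 38, -22, -48, -31] -> [46, -42, 38, -22, -48, -31] -> [40, -48, 32, -28, -54, -37]
  [22, -41, 27, -34, -29, -12, 46, -5] -> [-22, 41, -27, 34, 29, 12, -46, 5] -> [-22, 41, -27, 34, 29, 12, -46, 5] -> [-28, 35, -33, 28, 23, 6, -52, -1]
  [-11, -13, -47, -13, -3, -13, 43, -24, -38] -> [11, 13, 47, 13, 3, 13, -43, 24, 38] -> [11, 13, 47, 3, -43, 24, 38] -> [5, 7, 41, -3, -49, 18, 32]
  [-24, 50, 39, 39, -15, 44, -34, -25, 32, -39] -> [24, -50, -39, -39, 15, -44, 34, 25, -32, 39] -> [24, -50, -39, 15, -44, 34, 25, -32, 39] -> [18, -56, -45, 9, -50, 28, 19, -38, 33]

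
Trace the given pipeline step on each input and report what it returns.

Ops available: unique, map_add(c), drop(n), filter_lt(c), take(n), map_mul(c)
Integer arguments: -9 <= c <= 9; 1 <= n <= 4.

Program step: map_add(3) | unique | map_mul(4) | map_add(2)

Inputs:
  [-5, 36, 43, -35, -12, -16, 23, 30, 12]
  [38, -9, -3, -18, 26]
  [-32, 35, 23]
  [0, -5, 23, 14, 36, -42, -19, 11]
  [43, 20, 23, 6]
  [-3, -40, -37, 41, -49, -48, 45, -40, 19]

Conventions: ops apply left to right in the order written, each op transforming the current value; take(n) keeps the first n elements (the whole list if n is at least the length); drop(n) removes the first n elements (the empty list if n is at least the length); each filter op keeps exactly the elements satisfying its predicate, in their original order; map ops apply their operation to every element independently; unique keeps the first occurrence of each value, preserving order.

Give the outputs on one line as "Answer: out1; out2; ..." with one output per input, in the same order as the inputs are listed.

Execution, op by op:
  [-5, 36, 43, -35, -12, -16, 23, 30, 12] -> [-2, 39, 46, -32, -9, -13, 26, 33, 15] -> [-2, 39, 46, -32, -9, -13, 26, 33, 15] -> [-8, 156, 184, -128, -36, -52, 104, 132, 60] -> [-6, 158, 186, -126, -34, -50, 106, 134, 62]
  [38, -9, -3, -18, 26] -> [41, -6, 0, -15, 29] -> [41, -6, 0, -15, 29] -> [164, -24, 0, -60, 116] -> [166, -22, 2, -58, 118]
  [-32, 35, 23] -> [-29, 38, 26] -> [-29, 38, 26] -> [-116, 152, 104] -> [-114, 154, 106]
  [0, -5, 23, 14, 36, -42, -19, 11] -> [3, -2, 26, 17, 39, -39, -16, 14] -> [3, -2, 26, 17, 39, -39, -16, 14] -> [12, -8, 104, 68, 156, -156, -64, 56] -> [14, -6, 106, 70, 158, -154, -62, 58]
  [43, 20, 23, 6] -> [46, 23, 26, 9] -> [46, 23, 26, 9] -> [184, 92, 104, 36] -> [186, 94, 106, 38]
  [-3, -40, -37, 41, -49, -48, 45, -40, 19] -> [0, -37, -34, 44, -46, -45, 48, -37, 22] -> [0, -37, -34, 44, -46, -45, 48, 22] -> [0, -148, -136, 176, -184, -180, 192, 88] -> [2, -146, -134, 178, -182, -178, 194, 90]

[-6, 158, 186, -126, -34, -50, 106, 134, 62]; [166, -22, 2, -58, 118]; [-114, 154, 106]; [14, -6, 106, 70, 158, -154, -62, 58]; [186, 94, 106, 38]; [2, -146, -134, 178, -182, -178, 194, 90]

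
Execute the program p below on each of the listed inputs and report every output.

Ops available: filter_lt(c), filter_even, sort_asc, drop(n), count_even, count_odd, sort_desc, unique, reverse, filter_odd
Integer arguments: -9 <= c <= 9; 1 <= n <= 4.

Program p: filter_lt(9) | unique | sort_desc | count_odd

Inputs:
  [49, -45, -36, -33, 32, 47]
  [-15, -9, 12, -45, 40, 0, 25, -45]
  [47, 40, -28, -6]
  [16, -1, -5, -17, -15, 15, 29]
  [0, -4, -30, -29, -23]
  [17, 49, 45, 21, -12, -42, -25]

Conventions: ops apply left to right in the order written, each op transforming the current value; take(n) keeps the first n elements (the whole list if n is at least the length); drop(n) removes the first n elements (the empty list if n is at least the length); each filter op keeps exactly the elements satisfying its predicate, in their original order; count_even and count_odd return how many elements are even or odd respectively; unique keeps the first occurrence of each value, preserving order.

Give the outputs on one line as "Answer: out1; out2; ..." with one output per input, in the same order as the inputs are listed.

Execution, op by op:
  [49, -45, -36, -33, 32, 47] -> [-45, -36, -33] -> [-45, -36, -33] -> [-33, -36, -45] -> 2
  [-15, -9, 12, -45, 40, 0, 25, -45] -> [-15, -9, -45, 0, -45] -> [-15, -9, -45, 0] -> [0, -9, -15, -45] -> 3
  [47, 40, -28, -6] -> [-28, -6] -> [-28, -6] -> [-6, -28] -> 0
  [16, -1, -5, -17, -15, 15, 29] -> [-1, -5, -17, -15] -> [-1, -5, -17, -15] -> [-1, -5, -15, -17] -> 4
  [0, -4, -30, -29, -23] -> [0, -4, -30, -29, -23] -> [0, -4, -30, -29, -23] -> [0, -4, -23, -29, -30] -> 2
  [17, 49, 45, 21, -12, -42, -25] -> [-12, -42, -25] -> [-12, -42, -25] -> [-12, -25, -42] -> 1

2; 3; 0; 4; 2; 1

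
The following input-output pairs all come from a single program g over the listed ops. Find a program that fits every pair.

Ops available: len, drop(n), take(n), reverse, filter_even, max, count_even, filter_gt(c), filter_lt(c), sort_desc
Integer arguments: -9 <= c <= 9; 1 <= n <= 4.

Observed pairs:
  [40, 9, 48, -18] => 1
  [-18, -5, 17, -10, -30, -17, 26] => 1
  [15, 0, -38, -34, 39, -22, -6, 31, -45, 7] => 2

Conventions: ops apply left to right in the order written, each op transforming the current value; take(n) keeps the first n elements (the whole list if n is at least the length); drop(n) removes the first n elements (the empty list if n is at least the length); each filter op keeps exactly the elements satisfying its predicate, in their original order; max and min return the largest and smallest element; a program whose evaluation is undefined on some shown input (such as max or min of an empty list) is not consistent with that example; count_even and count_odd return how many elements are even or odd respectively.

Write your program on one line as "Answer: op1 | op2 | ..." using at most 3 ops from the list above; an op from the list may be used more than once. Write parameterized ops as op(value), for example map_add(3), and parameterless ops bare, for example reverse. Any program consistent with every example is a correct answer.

filter_lt(8) | take(2) | count_even

Check, running the answer program on each example:
  [40, 9, 48, -18] -> [-18] -> [-18] -> 1
  [-18, -5, 17, -10, -30, -17, 26] -> [-18, -5, -10, -30, -17] -> [-18, -5] -> 1
  [15, 0, -38, -34, 39, -22, -6, 31, -45, 7] -> [0, -38, -34, -22, -6, -45, 7] -> [0, -38] -> 2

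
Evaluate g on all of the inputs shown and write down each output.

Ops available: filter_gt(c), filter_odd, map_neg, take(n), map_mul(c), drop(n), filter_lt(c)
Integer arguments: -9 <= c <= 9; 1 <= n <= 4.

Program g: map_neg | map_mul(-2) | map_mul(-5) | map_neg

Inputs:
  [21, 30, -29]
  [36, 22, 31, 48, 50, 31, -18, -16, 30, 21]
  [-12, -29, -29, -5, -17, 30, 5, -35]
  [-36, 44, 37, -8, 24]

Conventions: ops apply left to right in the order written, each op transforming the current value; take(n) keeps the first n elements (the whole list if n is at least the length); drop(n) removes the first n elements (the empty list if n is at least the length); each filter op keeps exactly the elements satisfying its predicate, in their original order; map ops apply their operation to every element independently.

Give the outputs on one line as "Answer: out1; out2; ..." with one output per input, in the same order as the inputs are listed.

Execution, op by op:
  [21, 30, -29] -> [-21, -30, 29] -> [42, 60, -58] -> [-210, -300, 290] -> [210, 300, -290]
  [36, 22, 31, 48, 50, 31, -18, -16, 30, 21] -> [-36, -22, -31, -48, -50, -31, 18, 16, -30, -21] -> [72, 44, 62, 96, 100, 62, -36, -32, 60, 42] -> [-360, -220, -310, -480, -500, -310, 180, 160, -300, -210] -> [360, 220, 310, 480, 500, 310, -180, -160, 300, 210]
  [-12, -29, -29, -5, -17, 30, 5, -35] -> [12, 29, 29, 5, 17, -30, -5, 35] -> [-24, -58, -58, -10, -34, 60, 10, -70] -> [120, 290, 290, 50, 170, -300, -50, 350] -> [-120, -290, -290, -50, -170, 300, 50, -350]
  [-36, 44, 37, -8, 24] -> [36, -44, -37, 8, -24] -> [-72, 88, 74, -16, 48] -> [360, -440, -370, 80, -240] -> [-360, 440, 370, -80, 240]

[210, 300, -290]; [360, 220, 310, 480, 500, 310, -180, -160, 300, 210]; [-120, -290, -290, -50, -170, 300, 50, -350]; [-360, 440, 370, -80, 240]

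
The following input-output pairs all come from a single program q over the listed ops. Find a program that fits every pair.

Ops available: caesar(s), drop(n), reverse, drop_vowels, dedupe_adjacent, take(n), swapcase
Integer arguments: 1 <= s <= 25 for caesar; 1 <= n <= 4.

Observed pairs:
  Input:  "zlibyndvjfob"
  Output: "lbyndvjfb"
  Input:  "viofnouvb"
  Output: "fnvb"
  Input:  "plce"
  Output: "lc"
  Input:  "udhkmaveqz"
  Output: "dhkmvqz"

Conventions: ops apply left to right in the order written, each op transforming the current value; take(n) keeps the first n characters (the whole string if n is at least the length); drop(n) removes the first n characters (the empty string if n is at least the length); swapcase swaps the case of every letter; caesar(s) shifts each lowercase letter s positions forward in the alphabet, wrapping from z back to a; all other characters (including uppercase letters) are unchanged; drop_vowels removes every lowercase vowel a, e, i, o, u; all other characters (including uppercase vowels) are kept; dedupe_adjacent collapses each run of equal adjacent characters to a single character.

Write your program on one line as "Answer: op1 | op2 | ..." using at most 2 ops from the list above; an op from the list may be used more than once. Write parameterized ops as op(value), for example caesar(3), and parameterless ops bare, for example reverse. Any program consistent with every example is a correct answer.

drop(1) | drop_vowels

Check, running the answer program on each example:
  "zlibyndvjfob" -> "libyndvjfob" -> "lbyndvjfb"
  "viofnouvb" -> "iofnouvb" -> "fnvb"
  "plce" -> "lce" -> "lc"
  "udhkmaveqz" -> "dhkmaveqz" -> "dhkmvqz"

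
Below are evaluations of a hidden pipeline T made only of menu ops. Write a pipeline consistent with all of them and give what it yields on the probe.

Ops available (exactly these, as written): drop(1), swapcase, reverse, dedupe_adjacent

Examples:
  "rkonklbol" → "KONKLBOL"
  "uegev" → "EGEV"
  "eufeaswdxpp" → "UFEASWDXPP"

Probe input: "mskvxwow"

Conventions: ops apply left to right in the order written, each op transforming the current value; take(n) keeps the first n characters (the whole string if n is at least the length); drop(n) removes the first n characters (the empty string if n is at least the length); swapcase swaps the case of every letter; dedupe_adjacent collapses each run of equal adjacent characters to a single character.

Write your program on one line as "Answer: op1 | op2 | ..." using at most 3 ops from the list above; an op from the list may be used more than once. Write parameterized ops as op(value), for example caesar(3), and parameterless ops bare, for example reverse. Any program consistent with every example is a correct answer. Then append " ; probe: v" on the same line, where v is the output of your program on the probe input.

drop(1) | swapcase ; probe: "SKVXWOW"

Check, running the answer program on each example:
  "rkonklbol" -> "konklbol" -> "KONKLBOL"
  "uegev" -> "egev" -> "EGEV"
  "eufeaswdxpp" -> "ufeaswdxpp" -> "UFEASWDXPP"
  probe: "mskvxwow" -> "skvxwow" -> "SKVXWOW"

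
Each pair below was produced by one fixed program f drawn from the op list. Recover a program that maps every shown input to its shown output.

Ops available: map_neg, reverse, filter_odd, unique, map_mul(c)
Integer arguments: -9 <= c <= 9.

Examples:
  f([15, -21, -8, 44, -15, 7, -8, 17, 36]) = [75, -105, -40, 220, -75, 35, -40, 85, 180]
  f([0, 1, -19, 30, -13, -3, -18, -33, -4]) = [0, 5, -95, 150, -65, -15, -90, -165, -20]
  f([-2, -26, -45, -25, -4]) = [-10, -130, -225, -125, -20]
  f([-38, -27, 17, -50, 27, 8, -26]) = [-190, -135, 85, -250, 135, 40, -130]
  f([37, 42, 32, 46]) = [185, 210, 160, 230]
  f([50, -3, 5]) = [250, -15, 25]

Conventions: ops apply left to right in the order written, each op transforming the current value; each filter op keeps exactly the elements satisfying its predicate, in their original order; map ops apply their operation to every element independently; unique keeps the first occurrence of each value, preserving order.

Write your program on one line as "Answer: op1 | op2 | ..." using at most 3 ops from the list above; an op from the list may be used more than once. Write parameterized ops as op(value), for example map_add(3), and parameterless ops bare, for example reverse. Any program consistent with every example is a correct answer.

map_neg | map_mul(-5)

Check, running the answer program on each example:
  [15, -21, -8, 44, -15, 7, -8, 17, 36] -> [-15, 21, 8, -44, 15, -7, 8, -17, -36] -> [75, -105, -40, 220, -75, 35, -40, 85, 180]
  [0, 1, -19, 30, -13, -3, -18, -33, -4] -> [0, -1, 19, -30, 13, 3, 18, 33, 4] -> [0, 5, -95, 150, -65, -15, -90, -165, -20]
  [-2, -26, -45, -25, -4] -> [2, 26, 45, 25, 4] -> [-10, -130, -225, -125, -20]
  [-38, -27, 17, -50, 27, 8, -26] -> [38, 27, -17, 50, -27, -8, 26] -> [-190, -135, 85, -250, 135, 40, -130]
  [37, 42, 32, 46] -> [-37, -42, -32, -46] -> [185, 210, 160, 230]
  [50, -3, 5] -> [-50, 3, -5] -> [250, -15, 25]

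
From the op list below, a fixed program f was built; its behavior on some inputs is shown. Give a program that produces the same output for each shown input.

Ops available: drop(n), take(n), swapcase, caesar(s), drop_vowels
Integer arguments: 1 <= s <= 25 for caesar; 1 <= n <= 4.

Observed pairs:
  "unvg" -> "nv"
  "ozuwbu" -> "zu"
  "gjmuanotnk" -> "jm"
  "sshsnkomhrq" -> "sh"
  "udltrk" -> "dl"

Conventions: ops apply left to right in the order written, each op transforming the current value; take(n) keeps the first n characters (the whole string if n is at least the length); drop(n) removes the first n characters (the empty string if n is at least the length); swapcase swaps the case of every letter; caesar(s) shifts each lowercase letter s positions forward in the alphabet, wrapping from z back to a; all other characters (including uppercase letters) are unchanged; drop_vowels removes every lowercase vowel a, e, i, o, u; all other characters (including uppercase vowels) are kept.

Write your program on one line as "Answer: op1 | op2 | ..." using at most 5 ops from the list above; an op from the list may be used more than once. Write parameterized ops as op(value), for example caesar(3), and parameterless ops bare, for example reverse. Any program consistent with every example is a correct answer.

swapcase | drop(1) | take(2) | swapcase

Check, running the answer program on each example:
  "unvg" -> "UNVG" -> "NVG" -> "NV" -> "nv"
  "ozuwbu" -> "OZUWBU" -> "ZUWBU" -> "ZU" -> "zu"
  "gjmuanotnk" -> "GJMUANOTNK" -> "JMUANOTNK" -> "JM" -> "jm"
  "sshsnkomhrq" -> "SSHSNKOMHRQ" -> "SHSNKOMHRQ" -> "SH" -> "sh"
  "udltrk" -> "UDLTRK" -> "DLTRK" -> "DL" -> "dl"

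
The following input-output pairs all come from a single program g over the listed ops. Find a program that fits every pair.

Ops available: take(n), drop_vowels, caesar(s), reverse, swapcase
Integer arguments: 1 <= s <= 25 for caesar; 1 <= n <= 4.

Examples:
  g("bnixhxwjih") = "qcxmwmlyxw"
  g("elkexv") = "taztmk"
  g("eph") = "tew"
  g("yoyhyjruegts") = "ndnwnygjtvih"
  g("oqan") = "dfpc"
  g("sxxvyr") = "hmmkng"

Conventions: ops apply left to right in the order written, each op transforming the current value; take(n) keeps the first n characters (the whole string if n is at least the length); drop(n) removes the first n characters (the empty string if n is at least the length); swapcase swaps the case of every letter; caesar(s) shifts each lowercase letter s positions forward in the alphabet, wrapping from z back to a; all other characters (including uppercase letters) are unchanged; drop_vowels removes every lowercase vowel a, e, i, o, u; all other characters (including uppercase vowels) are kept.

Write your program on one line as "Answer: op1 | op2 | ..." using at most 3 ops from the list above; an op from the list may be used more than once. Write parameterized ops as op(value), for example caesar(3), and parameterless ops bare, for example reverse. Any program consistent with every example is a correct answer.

caesar(12) | caesar(3)

Check, running the answer program on each example:
  "bnixhxwjih" -> "nzujtjivut" -> "qcxmwmlyxw"
  "elkexv" -> "qxwqjh" -> "taztmk"
  "eph" -> "qbt" -> "tew"
  "yoyhyjruegts" -> "kaktkvdgqsfe" -> "ndnwnygjtvih"
  "oqan" -> "acmz" -> "dfpc"
  "sxxvyr" -> "ejjhkd" -> "hmmkng"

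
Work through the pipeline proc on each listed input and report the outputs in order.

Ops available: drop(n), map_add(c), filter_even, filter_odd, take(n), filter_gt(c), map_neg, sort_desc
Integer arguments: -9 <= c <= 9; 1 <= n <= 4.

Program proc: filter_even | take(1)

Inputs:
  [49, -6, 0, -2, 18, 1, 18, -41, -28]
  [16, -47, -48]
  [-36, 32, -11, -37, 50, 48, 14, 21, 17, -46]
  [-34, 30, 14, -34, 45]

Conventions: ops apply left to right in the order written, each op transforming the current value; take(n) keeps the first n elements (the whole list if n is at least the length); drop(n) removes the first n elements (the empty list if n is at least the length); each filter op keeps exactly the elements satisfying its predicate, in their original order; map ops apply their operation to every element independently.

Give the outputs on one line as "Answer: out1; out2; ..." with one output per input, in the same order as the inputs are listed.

Execution, op by op:
  [49, -6, 0, -2, 18, 1, 18, -41, -28] -> [-6, 0, -2, 18, 18, -28] -> [-6]
  [16, -47, -48] -> [16, -48] -> [16]
  [-36, 32, -11, -37, 50, 48, 14, 21, 17, -46] -> [-36, 32, 50, 48, 14, -46] -> [-36]
  [-34, 30, 14, -34, 45] -> [-34, 30, 14, -34] -> [-34]

[-6]; [16]; [-36]; [-34]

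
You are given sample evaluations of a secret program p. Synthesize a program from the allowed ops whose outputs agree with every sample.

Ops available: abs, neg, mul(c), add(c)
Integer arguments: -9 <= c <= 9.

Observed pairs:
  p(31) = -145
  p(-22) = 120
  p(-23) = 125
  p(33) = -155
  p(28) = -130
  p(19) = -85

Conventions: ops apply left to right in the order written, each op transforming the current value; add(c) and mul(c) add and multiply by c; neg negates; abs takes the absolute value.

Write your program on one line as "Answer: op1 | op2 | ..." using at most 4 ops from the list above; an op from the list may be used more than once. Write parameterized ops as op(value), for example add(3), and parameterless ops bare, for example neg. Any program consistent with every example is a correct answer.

add(-2) | mul(5) | neg

Check, running the answer program on each example:
  31 -> 29 -> 145 -> -145
  -22 -> -24 -> -120 -> 120
  -23 -> -25 -> -125 -> 125
  33 -> 31 -> 155 -> -155
  28 -> 26 -> 130 -> -130
  19 -> 17 -> 85 -> -85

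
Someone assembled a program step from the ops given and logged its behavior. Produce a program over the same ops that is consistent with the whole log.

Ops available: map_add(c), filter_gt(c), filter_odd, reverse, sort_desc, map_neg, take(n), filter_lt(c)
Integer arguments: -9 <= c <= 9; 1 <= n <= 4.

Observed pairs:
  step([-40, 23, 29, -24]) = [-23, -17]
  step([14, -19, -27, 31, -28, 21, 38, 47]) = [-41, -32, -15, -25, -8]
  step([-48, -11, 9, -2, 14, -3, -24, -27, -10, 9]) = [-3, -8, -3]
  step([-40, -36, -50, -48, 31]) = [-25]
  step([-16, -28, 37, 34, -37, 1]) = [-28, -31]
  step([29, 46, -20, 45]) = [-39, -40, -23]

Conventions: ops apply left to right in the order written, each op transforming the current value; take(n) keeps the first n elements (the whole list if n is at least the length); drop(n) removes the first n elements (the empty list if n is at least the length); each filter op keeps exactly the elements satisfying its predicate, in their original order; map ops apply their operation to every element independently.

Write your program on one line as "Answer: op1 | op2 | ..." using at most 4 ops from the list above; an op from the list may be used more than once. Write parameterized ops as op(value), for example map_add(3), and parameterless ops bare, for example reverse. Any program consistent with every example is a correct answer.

map_neg | reverse | map_add(6) | filter_lt(4)

Check, running the answer program on each example:
  [-40, 23, 29, -24] -> [40, -23, -29, 24] -> [24, -29, -23, 40] -> [30, -23, -17, 46] -> [-23, -17]
  [14, -19, -27, 31, -28, 21, 38, 47] -> [-14, 19, 27, -31, 28, -21, -38, -47] -> [-47, -38, -21, 28, -31, 27, 19, -14] -> [-41, -32, -15, 34, -25, 33, 25, -8] -> [-41, -32, -15, -25, -8]
  [-48, -11, 9, -2, 14, -3, -24, -27, -10, 9] -> [48, 11, -9, 2, -14, 3, 24, 27, 10, -9] -> [-9, 10, 27, 24, 3, -14, 2, -9, 11, 48] -> [-3, 16, 33, 30, 9, -8, 8, -3, 17, 54] -> [-3, -8, -3]
  [-40, -36, -50, -48, 31] -> [40, 36, 50, 48, -31] -> [-31, 48, 50, 36, 40] -> [-25, 54, 56, 42, 46] -> [-25]
  [-16, -28, 37, 34, -37, 1] -> [16, 28, -37, -34, 37, -1] -> [-1, 37, -34, -37, 28, 16] -> [5, 43, -28, -31, 34, 22] -> [-28, -31]
  [29, 46, -20, 45] -> [-29, -46, 20, -45] -> [-45, 20, -46, -29] -> [-39, 26, -40, -23] -> [-39, -40, -23]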